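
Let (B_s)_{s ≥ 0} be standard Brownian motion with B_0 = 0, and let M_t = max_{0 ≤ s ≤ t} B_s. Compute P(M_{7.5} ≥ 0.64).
P(M_{7.5} ≥ 0.64) = 2·P(B_{7.5} ≥ 0.64) = 2(1 − Φ(0.64/√7.5)) ≈ 0.8152

By the reflection principle for Brownian motion, P(M_t ≥ a) = 2 · P(B_t ≥ a) for a ≥ 0. Since B_t ~ N(0, t), P(B_t ≥ 0.64) = 1 − Φ(0.64/√t) = 1 − Φ(0.64/√7.5) = 1 − Φ(0.2337). So
  P(M_{7.5} ≥ 0.64) = 2(1 − Φ(0.2337)) ≈ 0.8152.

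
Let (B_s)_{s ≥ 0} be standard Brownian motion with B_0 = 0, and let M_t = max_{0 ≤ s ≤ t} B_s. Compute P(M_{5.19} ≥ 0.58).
P(M_{5.19} ≥ 0.58) = 2·P(B_{5.19} ≥ 0.58) = 2(1 − Φ(0.58/√5.19)) ≈ 0.7990

By the reflection principle for Brownian motion, P(M_t ≥ a) = 2 · P(B_t ≥ a) for a ≥ 0. Since B_t ~ N(0, t), P(B_t ≥ 0.58) = 1 − Φ(0.58/√t) = 1 − Φ(0.58/√5.19) = 1 − Φ(0.2546). So
  P(M_{5.19} ≥ 0.58) = 2(1 − Φ(0.2546)) ≈ 0.7990.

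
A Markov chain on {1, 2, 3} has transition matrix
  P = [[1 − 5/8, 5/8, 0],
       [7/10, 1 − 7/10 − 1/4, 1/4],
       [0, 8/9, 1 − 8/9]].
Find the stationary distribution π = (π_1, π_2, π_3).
π = (896/1921, 800/1921, 225/1921)

This is a birth-death chain on three states, which satisfies detailed balance: π_1 · P_{12} = π_2 · P_{21} and π_2 · P_{23} = π_3 · P_{32}.
From π_1 · 5/8 = π_2 · 7/10: π_2/π_1 = (5/8)/(7/10) = 25/28.
From π_2 · 1/4 = π_3 · 8/9: π_3/π_2 = (1/4)/(8/9) = 9/32.
Take π_1 proportional to 1; then unnormalized π = (1, 25/28, 225/896). Normalize by dividing by the sum 1921/896:
  π = (896/1921, 800/1921, 225/1921).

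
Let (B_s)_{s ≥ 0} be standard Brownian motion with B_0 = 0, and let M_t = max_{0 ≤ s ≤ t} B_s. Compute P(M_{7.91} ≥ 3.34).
P(M_{7.91} ≥ 3.34) = 2·P(B_{7.91} ≥ 3.34) = 2(1 − Φ(3.34/√7.91)) ≈ 0.2350

By the reflection principle for Brownian motion, P(M_t ≥ a) = 2 · P(B_t ≥ a) for a ≥ 0. Since B_t ~ N(0, t), P(B_t ≥ 3.34) = 1 − Φ(3.34/√t) = 1 − Φ(3.34/√7.91) = 1 − Φ(1.1876). So
  P(M_{7.91} ≥ 3.34) = 2(1 − Φ(1.1876)) ≈ 0.2350.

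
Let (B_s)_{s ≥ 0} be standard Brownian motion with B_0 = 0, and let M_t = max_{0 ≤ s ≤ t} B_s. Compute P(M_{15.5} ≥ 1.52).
P(M_{15.5} ≥ 1.52) = 2·P(B_{15.5} ≥ 1.52) = 2(1 − Φ(1.52/√15.5)) ≈ 0.6994

By the reflection principle for Brownian motion, P(M_t ≥ a) = 2 · P(B_t ≥ a) for a ≥ 0. Since B_t ~ N(0, t), P(B_t ≥ 1.52) = 1 − Φ(1.52/√t) = 1 − Φ(1.52/√15.5) = 1 − Φ(0.3861). So
  P(M_{15.5} ≥ 1.52) = 2(1 − Φ(0.3861)) ≈ 0.6994.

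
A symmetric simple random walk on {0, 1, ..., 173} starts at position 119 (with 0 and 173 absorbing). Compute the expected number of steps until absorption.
E[τ | X_0 = 119] = 6426

Let v_k = E[τ | X_0 = k]. Boundary: v_0 = v_173 = 0. Recurrence: v_k = 1 + (v_{k-1} + v_{k+1})/2 for 1 ≤ k ≤ 172. The particular solution to v_k − (v_{k-1} + v_{k+1})/2 = 1 is v_k = −k^2. Adding homogeneous solution A + B k and matching boundaries gives v_k = k (173 − k). Substituting k = 119: v_119 = 119 · 54 = 6426.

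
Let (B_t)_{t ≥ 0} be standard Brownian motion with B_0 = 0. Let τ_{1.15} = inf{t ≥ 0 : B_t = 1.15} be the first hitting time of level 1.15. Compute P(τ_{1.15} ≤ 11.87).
P(τ_{1.15} ≤ 11.87) = 2(1 − Φ(1.15/√11.87)) = 2(1 − Φ(0.3338)) ≈ 0.7385

By the reflection principle for standard BM, P(τ_b ≤ t) = 2 · P(B_t ≥ b). Since B_t ~ N(0, t), P(B_t ≥ 1.15) = 1 − Φ(1.15/√t) = 1 − Φ(1.15/√11.87) = 1 − Φ(0.3338) ≈ 0.36927. Doubling: P(τ_{1.15} ≤ 11.87) ≈ 2 · 0.36927 = 0.73854 ≈ 0.7385.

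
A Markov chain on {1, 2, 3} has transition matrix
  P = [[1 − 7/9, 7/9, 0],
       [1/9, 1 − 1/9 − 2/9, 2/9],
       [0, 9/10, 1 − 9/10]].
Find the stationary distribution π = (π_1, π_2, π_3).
π = (81/788, 567/788, 35/197)

This is a birth-death chain on three states, which satisfies detailed balance: π_1 · P_{12} = π_2 · P_{21} and π_2 · P_{23} = π_3 · P_{32}.
From π_1 · 7/9 = π_2 · 1/9: π_2/π_1 = (7/9)/(1/9) = 7.
From π_2 · 2/9 = π_3 · 9/10: π_3/π_2 = (2/9)/(9/10) = 20/81.
Take π_1 proportional to 1; then unnormalized π = (1, 7, 140/81). Normalize by dividing by the sum 788/81:
  π = (81/788, 567/788, 35/197).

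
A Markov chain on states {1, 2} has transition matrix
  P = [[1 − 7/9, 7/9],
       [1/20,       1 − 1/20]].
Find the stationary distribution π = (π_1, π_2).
π_1 = 9/149, π_2 = 140/149

Solve πP = π with π_1 + π_2 = 1. From πP = π: π_1 · (1 − 7/9) + π_2 · 1/20 = π_1 ⇒ π_2 · 1/20 = π_1 · 7/9 ⇒ π_2/π_1 = (7/9)/(1/20) = 140/9. Together with π_1 + π_2 = 1:
  π_1 = (1/20)/(7/9 + 1/20) = (1/20)/(149/180) = 9/149,
  π_2 = (7/9)/(7/9 + 1/20) = (7/9)/(149/180) = 140/149.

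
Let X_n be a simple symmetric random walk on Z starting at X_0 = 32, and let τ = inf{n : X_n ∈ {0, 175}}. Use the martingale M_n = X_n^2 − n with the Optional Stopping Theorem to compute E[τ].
E[τ] = 4576

M_n = X_n^2 − n is a martingale (since E[X_{n+1}^2 | F_n] = X_n^2 + 1). By OST (τ has finite mean in a bounded region), E[M_τ] = E[M_0] = X_0^2 − 0 = 32^2 = 1024. Also E[M_τ] = E[X_τ^2] − E[τ]. The walk exits at 0 or 175, with P(hit 175 first) = 32/175, so E[X_τ^2] = 175^2 · 32/175 + 0 = 5600. Thus E[τ] = E[X_τ^2] − E[M_τ] = 5600 − 1024 = 4576 = 32(175 − 32) = 4576.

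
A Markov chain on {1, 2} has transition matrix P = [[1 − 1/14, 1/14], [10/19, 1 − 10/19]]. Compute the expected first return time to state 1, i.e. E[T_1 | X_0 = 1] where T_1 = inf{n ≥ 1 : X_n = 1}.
E[T_1 | X_0 = 1] = 1/π_1 = 159/140

For an irreducible recurrent Markov chain with stationary distribution π, E[T_i | X_0 = i] = 1/π_i (Kac's formula). Here π_1 = (10/19)/(1/14 + 10/19) = (10/19)/(159/266) = 140/159, so E[T_1 | X_0 = 1] = 1/π_1 = (1/14 + 10/19)/(10/19) = (159/266)/(10/19) = 159/140.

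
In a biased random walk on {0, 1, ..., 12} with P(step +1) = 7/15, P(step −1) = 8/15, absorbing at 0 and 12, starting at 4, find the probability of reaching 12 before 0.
P(hit 12 before 0) = (1 − (8/7)^4) / (1 − (8/7)^12) = 5764801/32376513

Let u_k denote P(reach 12 before 0 | start at k). Boundary: u_0 = 0, u_12 = 1. Recurrence: u_k = 7/15·u_{k+1} + 8/15·u_{k-1} for 1 ≤ k ≤ 11. Try u_k = A + B·r^k with r = q/p = (8/15)/(7/15) = 8/7. Substitution satisfies the recurrence; boundary conditions give:
  u_k = (1 − r^k) / (1 − r^N) = (1 − (8/7)^4) / (1 − (8/7)^12) = 5764801/32376513.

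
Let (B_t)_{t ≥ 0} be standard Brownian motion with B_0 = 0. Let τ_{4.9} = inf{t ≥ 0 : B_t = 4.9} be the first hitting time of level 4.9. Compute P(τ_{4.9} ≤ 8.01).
P(τ_{4.9} ≤ 8.01) = 2(1 − Φ(4.9/√8.01)) = 2(1 − Φ(1.7313)) ≈ 0.0834

By the reflection principle for standard BM, P(τ_b ≤ t) = 2 · P(B_t ≥ b). Since B_t ~ N(0, t), P(B_t ≥ 4.9) = 1 − Φ(4.9/√t) = 1 − Φ(4.9/√8.01) = 1 − Φ(1.7313) ≈ 0.04170. Doubling: P(τ_{4.9} ≤ 8.01) ≈ 2 · 0.04170 = 0.08340 ≈ 0.0834.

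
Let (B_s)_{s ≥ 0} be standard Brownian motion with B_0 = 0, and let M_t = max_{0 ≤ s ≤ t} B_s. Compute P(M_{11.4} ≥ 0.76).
P(M_{11.4} ≥ 0.76) = 2·P(B_{11.4} ≥ 0.76) = 2(1 − Φ(0.76/√11.4)) ≈ 0.8219

By the reflection principle for Brownian motion, P(M_t ≥ a) = 2 · P(B_t ≥ a) for a ≥ 0. Since B_t ~ N(0, t), P(B_t ≥ 0.76) = 1 − Φ(0.76/√t) = 1 − Φ(0.76/√11.4) = 1 − Φ(0.2251). So
  P(M_{11.4} ≥ 0.76) = 2(1 − Φ(0.2251)) ≈ 0.8219.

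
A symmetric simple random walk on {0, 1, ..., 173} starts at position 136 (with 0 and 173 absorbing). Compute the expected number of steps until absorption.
E[τ | X_0 = 136] = 5032

Let v_k = E[τ | X_0 = k]. Boundary: v_0 = v_173 = 0. Recurrence: v_k = 1 + (v_{k-1} + v_{k+1})/2 for 1 ≤ k ≤ 172. The particular solution to v_k − (v_{k-1} + v_{k+1})/2 = 1 is v_k = −k^2. Adding homogeneous solution A + B k and matching boundaries gives v_k = k (173 − k). Substituting k = 136: v_136 = 136 · 37 = 5032.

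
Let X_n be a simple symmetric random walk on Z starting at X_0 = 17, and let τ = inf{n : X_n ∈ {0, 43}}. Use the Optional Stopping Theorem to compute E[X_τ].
E[X_τ] = 17

X_n is a martingale and τ is a bounded-mean stopping time (indeed τ is finite a.s. with bounded expectation since the walk is in a bounded region). By the OST, E[X_τ] = E[X_0] = 17. Equivalently: E[X_τ] = 43 · P(hit 43 first) + 0 · P(hit 0 first) = 43 · (17/43) = 17.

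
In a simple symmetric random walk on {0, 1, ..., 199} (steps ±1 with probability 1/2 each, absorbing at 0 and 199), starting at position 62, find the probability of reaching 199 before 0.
P(hit 199 before 0) = 62/199

Let u_k = P(hit 199 before 0 | start at k). Then u_0 = 0, u_199 = 1, and u_k = u_{k-1}/2 + u_{k+1}/2 for 1 ≤ k ≤ 198. This harmonic recurrence is solved by u_k = k/199, giving u_62 = 62/199.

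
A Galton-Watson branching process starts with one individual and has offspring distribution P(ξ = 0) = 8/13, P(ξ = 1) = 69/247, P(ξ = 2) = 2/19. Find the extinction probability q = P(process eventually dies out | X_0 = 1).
q = 1

Mean offspring μ = 0·8/13 + 1·69/247 + 2·2/19 = 121/247 ≤ 1. For μ ≤ 1 with offspring not concentrated at 1, the Galton-Watson process goes extinct almost surely, so q = 1.
(Algebraic check: The pgf is f(s) = 8/13 + 69/247·s + 2/19·s². The extinction probability q is the smallest fixed point of f in [0, 1]. Setting s = f(s):
  2/19·s² + (69/247 − 1)·s + 8/13 = 0
  2/19·s² − (8/13 + 2/19)·s + 8/13 = 0
which factors as (s − 1)·(2/19·s − 8/13) = 0, giving roots s = 1 and s = (8/13)/(2/19) = 76/13. Since 76/13 ≥ 1, the smallest root in [0, 1] is s = 1.)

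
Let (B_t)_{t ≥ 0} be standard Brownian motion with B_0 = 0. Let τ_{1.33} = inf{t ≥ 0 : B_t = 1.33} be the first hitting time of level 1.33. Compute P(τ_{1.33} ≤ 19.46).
P(τ_{1.33} ≤ 19.46) = 2(1 − Φ(1.33/√19.46)) = 2(1 − Φ(0.3015)) ≈ 0.7630

By the reflection principle for standard BM, P(τ_b ≤ t) = 2 · P(B_t ≥ b). Since B_t ~ N(0, t), P(B_t ≥ 1.33) = 1 − Φ(1.33/√t) = 1 − Φ(1.33/√19.46) = 1 − Φ(0.3015) ≈ 0.38152. Doubling: P(τ_{1.33} ≤ 19.46) ≈ 2 · 0.38152 = 0.76304 ≈ 0.7630.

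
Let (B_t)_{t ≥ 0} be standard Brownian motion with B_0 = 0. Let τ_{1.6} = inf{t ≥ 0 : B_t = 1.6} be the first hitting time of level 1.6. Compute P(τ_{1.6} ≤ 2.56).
P(τ_{1.6} ≤ 2.56) = 2(1 − Φ(1.6/√2.56)) = 2(1 − Φ(1.0000)) ≈ 0.3173

By the reflection principle for standard BM, P(τ_b ≤ t) = 2 · P(B_t ≥ b). Since B_t ~ N(0, t), P(B_t ≥ 1.6) = 1 − Φ(1.6/√t) = 1 − Φ(1.6/√2.56) = 1 − Φ(1.0000) ≈ 0.15866. Doubling: P(τ_{1.6} ≤ 2.56) ≈ 2 · 0.15866 = 0.31732 ≈ 0.3173.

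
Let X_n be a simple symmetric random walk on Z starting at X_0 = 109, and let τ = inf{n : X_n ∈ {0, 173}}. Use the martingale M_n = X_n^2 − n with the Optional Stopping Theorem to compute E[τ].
E[τ] = 6976

M_n = X_n^2 − n is a martingale (since E[X_{n+1}^2 | F_n] = X_n^2 + 1). By OST (τ has finite mean in a bounded region), E[M_τ] = E[M_0] = X_0^2 − 0 = 109^2 = 11881. Also E[M_τ] = E[X_τ^2] − E[τ]. The walk exits at 0 or 173, with P(hit 173 first) = 109/173, so E[X_τ^2] = 173^2 · 109/173 + 0 = 18857. Thus E[τ] = E[X_τ^2] − E[M_τ] = 18857 − 11881 = 6976 = 109(173 − 109) = 6976.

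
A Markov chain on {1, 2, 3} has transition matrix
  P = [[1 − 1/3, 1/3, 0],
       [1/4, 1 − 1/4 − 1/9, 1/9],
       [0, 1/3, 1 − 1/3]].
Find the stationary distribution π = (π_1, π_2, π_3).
π = (9/25, 12/25, 4/25)

This is a birth-death chain on three states, which satisfies detailed balance: π_1 · P_{12} = π_2 · P_{21} and π_2 · P_{23} = π_3 · P_{32}.
From π_1 · 1/3 = π_2 · 1/4: π_2/π_1 = (1/3)/(1/4) = 4/3.
From π_2 · 1/9 = π_3 · 1/3: π_3/π_2 = (1/9)/(1/3) = 1/3.
Take π_1 proportional to 1; then unnormalized π = (1, 4/3, 4/9). Normalize by dividing by the sum 25/9:
  π = (9/25, 12/25, 4/25).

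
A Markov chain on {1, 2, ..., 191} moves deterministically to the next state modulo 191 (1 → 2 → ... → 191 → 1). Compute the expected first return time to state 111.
E[T_111 | X_0 = 111] = 191

The chain cycles deterministically, so starting at state 111 it returns in exactly 191 steps. Equivalently, the stationary distribution is uniform π_j = 1/191 for every state j, so by Kac's formula E[T_111] = 1/π_111 = 191.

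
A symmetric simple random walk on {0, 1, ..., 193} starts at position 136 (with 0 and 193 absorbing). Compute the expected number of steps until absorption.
E[τ | X_0 = 136] = 7752

Let v_k = E[τ | X_0 = k]. Boundary: v_0 = v_193 = 0. Recurrence: v_k = 1 + (v_{k-1} + v_{k+1})/2 for 1 ≤ k ≤ 192. The particular solution to v_k − (v_{k-1} + v_{k+1})/2 = 1 is v_k = −k^2. Adding homogeneous solution A + B k and matching boundaries gives v_k = k (193 − k). Substituting k = 136: v_136 = 136 · 57 = 7752.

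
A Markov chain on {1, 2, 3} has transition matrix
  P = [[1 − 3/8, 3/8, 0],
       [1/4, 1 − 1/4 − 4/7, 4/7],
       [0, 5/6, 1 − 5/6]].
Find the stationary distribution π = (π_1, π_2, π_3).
π = (70/247, 105/247, 72/247)

This is a birth-death chain on three states, which satisfies detailed balance: π_1 · P_{12} = π_2 · P_{21} and π_2 · P_{23} = π_3 · P_{32}.
From π_1 · 3/8 = π_2 · 1/4: π_2/π_1 = (3/8)/(1/4) = 3/2.
From π_2 · 4/7 = π_3 · 5/6: π_3/π_2 = (4/7)/(5/6) = 24/35.
Take π_1 proportional to 1; then unnormalized π = (1, 3/2, 36/35). Normalize by dividing by the sum 247/70:
  π = (70/247, 105/247, 72/247).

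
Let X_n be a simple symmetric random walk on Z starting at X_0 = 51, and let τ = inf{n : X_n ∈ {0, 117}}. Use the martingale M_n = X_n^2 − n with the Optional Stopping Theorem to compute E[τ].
E[τ] = 3366

M_n = X_n^2 − n is a martingale (since E[X_{n+1}^2 | F_n] = X_n^2 + 1). By OST (τ has finite mean in a bounded region), E[M_τ] = E[M_0] = X_0^2 − 0 = 51^2 = 2601. Also E[M_τ] = E[X_τ^2] − E[τ]. The walk exits at 0 or 117, with P(hit 117 first) = 51/117, so E[X_τ^2] = 117^2 · 51/117 + 0 = 5967. Thus E[τ] = E[X_τ^2] − E[M_τ] = 5967 − 2601 = 3366 = 51(117 − 51) = 3366.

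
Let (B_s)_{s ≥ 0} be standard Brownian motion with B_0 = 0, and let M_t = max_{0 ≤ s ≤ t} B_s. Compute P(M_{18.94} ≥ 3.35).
P(M_{18.94} ≥ 3.35) = 2·P(B_{18.94} ≥ 3.35) = 2(1 − Φ(3.35/√18.94)) ≈ 0.4414

By the reflection principle for Brownian motion, P(M_t ≥ a) = 2 · P(B_t ≥ a) for a ≥ 0. Since B_t ~ N(0, t), P(B_t ≥ 3.35) = 1 − Φ(3.35/√t) = 1 − Φ(3.35/√18.94) = 1 − Φ(0.7698). So
  P(M_{18.94} ≥ 3.35) = 2(1 − Φ(0.7698)) ≈ 0.4414.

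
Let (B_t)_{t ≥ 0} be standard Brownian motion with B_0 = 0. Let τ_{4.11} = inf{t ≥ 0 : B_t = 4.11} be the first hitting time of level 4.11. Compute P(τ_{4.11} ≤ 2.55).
P(τ_{4.11} ≤ 2.55) = 2(1 − Φ(4.11/√2.55)) = 2(1 − Φ(2.5738)) ≈ 0.0101

By the reflection principle for standard BM, P(τ_b ≤ t) = 2 · P(B_t ≥ b). Since B_t ~ N(0, t), P(B_t ≥ 4.11) = 1 − Φ(4.11/√t) = 1 − Φ(4.11/√2.55) = 1 − Φ(2.5738) ≈ 0.00503. Doubling: P(τ_{4.11} ≤ 2.55) ≈ 2 · 0.00503 = 0.01006 ≈ 0.0101.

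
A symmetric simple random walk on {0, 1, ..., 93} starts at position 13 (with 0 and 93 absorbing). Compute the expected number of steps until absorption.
E[τ | X_0 = 13] = 1040

Let v_k = E[τ | X_0 = k]. Boundary: v_0 = v_93 = 0. Recurrence: v_k = 1 + (v_{k-1} + v_{k+1})/2 for 1 ≤ k ≤ 92. The particular solution to v_k − (v_{k-1} + v_{k+1})/2 = 1 is v_k = −k^2. Adding homogeneous solution A + B k and matching boundaries gives v_k = k (93 − k). Substituting k = 13: v_13 = 13 · 80 = 1040.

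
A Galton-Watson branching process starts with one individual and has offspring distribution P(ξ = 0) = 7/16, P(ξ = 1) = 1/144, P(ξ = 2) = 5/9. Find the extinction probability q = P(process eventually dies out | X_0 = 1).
q = 63/80

The pgf is f(s) = 7/16 + 1/144·s + 5/9·s². The extinction probability q is the smallest fixed point of f in [0, 1]. Setting s = f(s):
  5/9·s² + (1/144 − 1)·s + 7/16 = 0
  5/9·s² − (7/16 + 5/9)·s + 7/16 = 0
which factors as (s − 1)·(5/9·s − 7/16) = 0, giving roots s = 1 and s = (7/16)/(5/9) = 63/80.
Mean offspring μ = 1/144 + 2·5/9 = 161/144 > 1 (supercritical), so q < 1. The extinction probability is the smaller root: q = (7/16)/(5/9) = 63/80.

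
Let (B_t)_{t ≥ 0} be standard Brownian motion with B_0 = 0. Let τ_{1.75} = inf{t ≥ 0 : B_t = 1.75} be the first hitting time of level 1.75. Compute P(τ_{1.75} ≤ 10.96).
P(τ_{1.75} ≤ 10.96) = 2(1 − Φ(1.75/√10.96)) = 2(1 − Φ(0.5286)) ≈ 0.5971

By the reflection principle for standard BM, P(τ_b ≤ t) = 2 · P(B_t ≥ b). Since B_t ~ N(0, t), P(B_t ≥ 1.75) = 1 − Φ(1.75/√t) = 1 − Φ(1.75/√10.96) = 1 − Φ(0.5286) ≈ 0.29854. Doubling: P(τ_{1.75} ≤ 10.96) ≈ 2 · 0.29854 = 0.59708 ≈ 0.5971.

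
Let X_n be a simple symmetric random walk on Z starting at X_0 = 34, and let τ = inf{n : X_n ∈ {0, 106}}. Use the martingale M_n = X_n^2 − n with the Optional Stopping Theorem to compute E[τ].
E[τ] = 2448

M_n = X_n^2 − n is a martingale (since E[X_{n+1}^2 | F_n] = X_n^2 + 1). By OST (τ has finite mean in a bounded region), E[M_τ] = E[M_0] = X_0^2 − 0 = 34^2 = 1156. Also E[M_τ] = E[X_τ^2] − E[τ]. The walk exits at 0 or 106, with P(hit 106 first) = 34/106, so E[X_τ^2] = 106^2 · 34/106 + 0 = 3604. Thus E[τ] = E[X_τ^2] − E[M_τ] = 3604 − 1156 = 2448 = 34(106 − 34) = 2448.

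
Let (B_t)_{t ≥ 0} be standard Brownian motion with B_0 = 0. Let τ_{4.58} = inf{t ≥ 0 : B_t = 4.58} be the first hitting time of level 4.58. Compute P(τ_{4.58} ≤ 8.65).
P(τ_{4.58} ≤ 8.65) = 2(1 − Φ(4.58/√8.65)) = 2(1 − Φ(1.5572)) ≈ 0.1194

By the reflection principle for standard BM, P(τ_b ≤ t) = 2 · P(B_t ≥ b). Since B_t ~ N(0, t), P(B_t ≥ 4.58) = 1 − Φ(4.58/√t) = 1 − Φ(4.58/√8.65) = 1 − Φ(1.5572) ≈ 0.05971. Doubling: P(τ_{4.58} ≤ 8.65) ≈ 2 · 0.05971 = 0.11942 ≈ 0.1194.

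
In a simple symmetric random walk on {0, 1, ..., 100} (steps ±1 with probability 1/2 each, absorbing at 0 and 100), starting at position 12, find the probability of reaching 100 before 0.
P(hit 100 before 0) = 12/100 = 3/25

Let u_k = P(hit 100 before 0 | start at k). Then u_0 = 0, u_100 = 1, and u_k = u_{k-1}/2 + u_{k+1}/2 for 1 ≤ k ≤ 99. This harmonic recurrence is solved by u_k = k/100, giving u_12 = 12/100 = 3/25.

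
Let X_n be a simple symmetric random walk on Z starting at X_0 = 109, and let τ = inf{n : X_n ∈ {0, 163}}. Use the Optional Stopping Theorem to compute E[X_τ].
E[X_τ] = 109

X_n is a martingale and τ is a bounded-mean stopping time (indeed τ is finite a.s. with bounded expectation since the walk is in a bounded region). By the OST, E[X_τ] = E[X_0] = 109. Equivalently: E[X_τ] = 163 · P(hit 163 first) + 0 · P(hit 0 first) = 163 · (109/163) = 109.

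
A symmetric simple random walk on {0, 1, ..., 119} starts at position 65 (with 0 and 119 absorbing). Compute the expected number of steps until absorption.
E[τ | X_0 = 65] = 3510

Let v_k = E[τ | X_0 = k]. Boundary: v_0 = v_119 = 0. Recurrence: v_k = 1 + (v_{k-1} + v_{k+1})/2 for 1 ≤ k ≤ 118. The particular solution to v_k − (v_{k-1} + v_{k+1})/2 = 1 is v_k = −k^2. Adding homogeneous solution A + B k and matching boundaries gives v_k = k (119 − k). Substituting k = 65: v_65 = 65 · 54 = 3510.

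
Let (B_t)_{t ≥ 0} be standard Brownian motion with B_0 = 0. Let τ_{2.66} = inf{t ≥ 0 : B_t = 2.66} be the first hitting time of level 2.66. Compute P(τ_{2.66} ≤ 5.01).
P(τ_{2.66} ≤ 5.01) = 2(1 − Φ(2.66/√5.01)) = 2(1 − Φ(1.1884)) ≈ 0.2347

By the reflection principle for standard BM, P(τ_b ≤ t) = 2 · P(B_t ≥ b). Since B_t ~ N(0, t), P(B_t ≥ 2.66) = 1 − Φ(2.66/√t) = 1 − Φ(2.66/√5.01) = 1 − Φ(1.1884) ≈ 0.11734. Doubling: P(τ_{2.66} ≤ 5.01) ≈ 2 · 0.11734 = 0.23468 ≈ 0.2347.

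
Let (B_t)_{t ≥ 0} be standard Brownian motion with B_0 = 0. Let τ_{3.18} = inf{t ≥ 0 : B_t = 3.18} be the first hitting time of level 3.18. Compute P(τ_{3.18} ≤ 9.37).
P(τ_{3.18} ≤ 9.37) = 2(1 − Φ(3.18/√9.37)) = 2(1 − Φ(1.0389)) ≈ 0.2989

By the reflection principle for standard BM, P(τ_b ≤ t) = 2 · P(B_t ≥ b). Since B_t ~ N(0, t), P(B_t ≥ 3.18) = 1 − Φ(3.18/√t) = 1 − Φ(3.18/√9.37) = 1 − Φ(1.0389) ≈ 0.14943. Doubling: P(τ_{3.18} ≤ 9.37) ≈ 2 · 0.14943 = 0.29886 ≈ 0.2989.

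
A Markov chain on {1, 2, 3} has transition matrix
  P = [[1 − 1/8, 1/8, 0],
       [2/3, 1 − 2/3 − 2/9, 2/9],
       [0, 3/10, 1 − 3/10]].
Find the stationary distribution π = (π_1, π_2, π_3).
π = (144/191, 27/191, 20/191)

This is a birth-death chain on three states, which satisfies detailed balance: π_1 · P_{12} = π_2 · P_{21} and π_2 · P_{23} = π_3 · P_{32}.
From π_1 · 1/8 = π_2 · 2/3: π_2/π_1 = (1/8)/(2/3) = 3/16.
From π_2 · 2/9 = π_3 · 3/10: π_3/π_2 = (2/9)/(3/10) = 20/27.
Take π_1 proportional to 1; then unnormalized π = (1, 3/16, 5/36). Normalize by dividing by the sum 191/144:
  π = (144/191, 27/191, 20/191).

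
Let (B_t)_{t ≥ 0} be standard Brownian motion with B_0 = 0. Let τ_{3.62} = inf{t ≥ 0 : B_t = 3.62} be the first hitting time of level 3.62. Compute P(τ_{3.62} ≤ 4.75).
P(τ_{3.62} ≤ 4.75) = 2(1 − Φ(3.62/√4.75)) = 2(1 − Φ(1.6610)) ≈ 0.0967

By the reflection principle for standard BM, P(τ_b ≤ t) = 2 · P(B_t ≥ b). Since B_t ~ N(0, t), P(B_t ≥ 3.62) = 1 − Φ(3.62/√t) = 1 − Φ(3.62/√4.75) = 1 − Φ(1.6610) ≈ 0.04836. Doubling: P(τ_{3.62} ≤ 4.75) ≈ 2 · 0.04836 = 0.09672 ≈ 0.0967.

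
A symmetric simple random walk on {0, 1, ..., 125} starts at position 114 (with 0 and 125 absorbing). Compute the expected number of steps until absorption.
E[τ | X_0 = 114] = 1254

Let v_k = E[τ | X_0 = k]. Boundary: v_0 = v_125 = 0. Recurrence: v_k = 1 + (v_{k-1} + v_{k+1})/2 for 1 ≤ k ≤ 124. The particular solution to v_k − (v_{k-1} + v_{k+1})/2 = 1 is v_k = −k^2. Adding homogeneous solution A + B k and matching boundaries gives v_k = k (125 − k). Substituting k = 114: v_114 = 114 · 11 = 1254.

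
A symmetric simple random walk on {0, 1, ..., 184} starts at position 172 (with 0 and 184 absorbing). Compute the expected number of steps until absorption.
E[τ | X_0 = 172] = 2064

Let v_k = E[τ | X_0 = k]. Boundary: v_0 = v_184 = 0. Recurrence: v_k = 1 + (v_{k-1} + v_{k+1})/2 for 1 ≤ k ≤ 183. The particular solution to v_k − (v_{k-1} + v_{k+1})/2 = 1 is v_k = −k^2. Adding homogeneous solution A + B k and matching boundaries gives v_k = k (184 − k). Substituting k = 172: v_172 = 172 · 12 = 2064.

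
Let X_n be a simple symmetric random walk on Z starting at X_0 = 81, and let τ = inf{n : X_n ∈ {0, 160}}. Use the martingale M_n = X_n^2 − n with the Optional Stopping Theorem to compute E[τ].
E[τ] = 6399

M_n = X_n^2 − n is a martingale (since E[X_{n+1}^2 | F_n] = X_n^2 + 1). By OST (τ has finite mean in a bounded region), E[M_τ] = E[M_0] = X_0^2 − 0 = 81^2 = 6561. Also E[M_τ] = E[X_τ^2] − E[τ]. The walk exits at 0 or 160, with P(hit 160 first) = 81/160, so E[X_τ^2] = 160^2 · 81/160 + 0 = 12960. Thus E[τ] = E[X_τ^2] − E[M_τ] = 12960 − 6561 = 6399 = 81(160 − 81) = 6399.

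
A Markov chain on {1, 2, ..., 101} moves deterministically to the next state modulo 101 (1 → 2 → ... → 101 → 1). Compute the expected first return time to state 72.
E[T_72 | X_0 = 72] = 101

The chain cycles deterministically, so starting at state 72 it returns in exactly 101 steps. Equivalently, the stationary distribution is uniform π_j = 1/101 for every state j, so by Kac's formula E[T_72] = 1/π_72 = 101.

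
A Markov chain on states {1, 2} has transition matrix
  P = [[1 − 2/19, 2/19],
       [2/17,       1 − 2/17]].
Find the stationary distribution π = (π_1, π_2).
π_1 = 19/36, π_2 = 17/36

Solve πP = π with π_1 + π_2 = 1. From πP = π: π_1 · (1 − 2/19) + π_2 · 2/17 = π_1 ⇒ π_2 · 2/17 = π_1 · 2/19 ⇒ π_2/π_1 = (2/19)/(2/17) = 17/19. Together with π_1 + π_2 = 1:
  π_1 = (2/17)/(2/19 + 2/17) = (2/17)/(72/323) = 19/36,
  π_2 = (2/19)/(2/19 + 2/17) = (2/19)/(72/323) = 17/36.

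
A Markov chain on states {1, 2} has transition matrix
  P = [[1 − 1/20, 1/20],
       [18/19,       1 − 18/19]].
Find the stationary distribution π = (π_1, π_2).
π_1 = 360/379, π_2 = 19/379

Solve πP = π with π_1 + π_2 = 1. From πP = π: π_1 · (1 − 1/20) + π_2 · 18/19 = π_1 ⇒ π_2 · 18/19 = π_1 · 1/20 ⇒ π_2/π_1 = (1/20)/(18/19) = 19/360. Together with π_1 + π_2 = 1:
  π_1 = (18/19)/(1/20 + 18/19) = (18/19)/(379/380) = 360/379,
  π_2 = (1/20)/(1/20 + 18/19) = (1/20)/(379/380) = 19/379.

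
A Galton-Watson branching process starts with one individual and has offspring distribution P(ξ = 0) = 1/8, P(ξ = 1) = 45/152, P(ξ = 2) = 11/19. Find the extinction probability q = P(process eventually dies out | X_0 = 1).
q = 19/88

The pgf is f(s) = 1/8 + 45/152·s + 11/19·s². The extinction probability q is the smallest fixed point of f in [0, 1]. Setting s = f(s):
  11/19·s² + (45/152 − 1)·s + 1/8 = 0
  11/19·s² − (1/8 + 11/19)·s + 1/8 = 0
which factors as (s − 1)·(11/19·s − 1/8) = 0, giving roots s = 1 and s = (1/8)/(11/19) = 19/88.
Mean offspring μ = 45/152 + 2·11/19 = 221/152 > 1 (supercritical), so q < 1. The extinction probability is the smaller root: q = (1/8)/(11/19) = 19/88.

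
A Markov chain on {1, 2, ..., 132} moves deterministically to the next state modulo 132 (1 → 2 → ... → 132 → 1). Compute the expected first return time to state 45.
E[T_45 | X_0 = 45] = 132

The chain cycles deterministically, so starting at state 45 it returns in exactly 132 steps. Equivalently, the stationary distribution is uniform π_j = 1/132 for every state j, so by Kac's formula E[T_45] = 1/π_45 = 132.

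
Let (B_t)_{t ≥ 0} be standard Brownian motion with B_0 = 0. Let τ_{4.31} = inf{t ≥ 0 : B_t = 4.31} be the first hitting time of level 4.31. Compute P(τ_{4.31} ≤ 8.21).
P(τ_{4.31} ≤ 8.21) = 2(1 − Φ(4.31/√8.21)) = 2(1 − Φ(1.5042)) ≈ 0.1325

By the reflection principle for standard BM, P(τ_b ≤ t) = 2 · P(B_t ≥ b). Since B_t ~ N(0, t), P(B_t ≥ 4.31) = 1 − Φ(4.31/√t) = 1 − Φ(4.31/√8.21) = 1 − Φ(1.5042) ≈ 0.06626. Doubling: P(τ_{4.31} ≤ 8.21) ≈ 2 · 0.06626 = 0.13252 ≈ 0.1325.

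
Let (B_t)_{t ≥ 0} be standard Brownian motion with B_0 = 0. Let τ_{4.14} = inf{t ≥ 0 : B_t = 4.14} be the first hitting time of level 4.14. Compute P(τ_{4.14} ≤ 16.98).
P(τ_{4.14} ≤ 16.98) = 2(1 − Φ(4.14/√16.98)) = 2(1 − Φ(1.0047)) ≈ 0.3150

By the reflection principle for standard BM, P(τ_b ≤ t) = 2 · P(B_t ≥ b). Since B_t ~ N(0, t), P(B_t ≥ 4.14) = 1 − Φ(4.14/√t) = 1 − Φ(4.14/√16.98) = 1 − Φ(1.0047) ≈ 0.15752. Doubling: P(τ_{4.14} ≤ 16.98) ≈ 2 · 0.15752 = 0.31504 ≈ 0.3150.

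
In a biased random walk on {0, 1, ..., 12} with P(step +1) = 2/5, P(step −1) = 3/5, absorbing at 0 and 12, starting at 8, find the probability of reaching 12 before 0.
P(hit 12 before 0) = (1 − (3/2)^8) / (1 − (3/2)^12) = 1552/8113

Let u_k denote P(reach 12 before 0 | start at k). Boundary: u_0 = 0, u_12 = 1. Recurrence: u_k = 2/5·u_{k+1} + 3/5·u_{k-1} for 1 ≤ k ≤ 11. Try u_k = A + B·r^k with r = q/p = (3/5)/(2/5) = 3/2. Substitution satisfies the recurrence; boundary conditions give:
  u_k = (1 − r^k) / (1 − r^N) = (1 − (3/2)^8) / (1 − (3/2)^12) = 1552/8113.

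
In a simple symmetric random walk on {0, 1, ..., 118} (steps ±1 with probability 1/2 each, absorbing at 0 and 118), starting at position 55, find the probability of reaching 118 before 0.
P(hit 118 before 0) = 55/118

Let u_k = P(hit 118 before 0 | start at k). Then u_0 = 0, u_118 = 1, and u_k = u_{k-1}/2 + u_{k+1}/2 for 1 ≤ k ≤ 117. This harmonic recurrence is solved by u_k = k/118, giving u_55 = 55/118.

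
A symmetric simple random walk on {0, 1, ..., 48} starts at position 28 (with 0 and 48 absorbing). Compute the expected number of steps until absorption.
E[τ | X_0 = 28] = 560

Let v_k = E[τ | X_0 = k]. Boundary: v_0 = v_48 = 0. Recurrence: v_k = 1 + (v_{k-1} + v_{k+1})/2 for 1 ≤ k ≤ 47. The particular solution to v_k − (v_{k-1} + v_{k+1})/2 = 1 is v_k = −k^2. Adding homogeneous solution A + B k and matching boundaries gives v_k = k (48 − k). Substituting k = 28: v_28 = 28 · 20 = 560.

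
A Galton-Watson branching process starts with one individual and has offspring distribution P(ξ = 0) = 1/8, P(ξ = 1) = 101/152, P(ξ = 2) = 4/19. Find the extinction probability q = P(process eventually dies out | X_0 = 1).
q = 19/32

The pgf is f(s) = 1/8 + 101/152·s + 4/19·s². The extinction probability q is the smallest fixed point of f in [0, 1]. Setting s = f(s):
  4/19·s² + (101/152 − 1)·s + 1/8 = 0
  4/19·s² − (1/8 + 4/19)·s + 1/8 = 0
which factors as (s − 1)·(4/19·s − 1/8) = 0, giving roots s = 1 and s = (1/8)/(4/19) = 19/32.
Mean offspring μ = 101/152 + 2·4/19 = 165/152 > 1 (supercritical), so q < 1. The extinction probability is the smaller root: q = (1/8)/(4/19) = 19/32.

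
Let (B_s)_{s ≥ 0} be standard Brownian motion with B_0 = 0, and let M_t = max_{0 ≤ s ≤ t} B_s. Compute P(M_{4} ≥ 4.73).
P(M_{4} ≥ 4.73) = 2·P(B_{4} ≥ 4.73) = 2(1 − Φ(4.73/√4)) ≈ 0.0180

By the reflection principle for Brownian motion, P(M_t ≥ a) = 2 · P(B_t ≥ a) for a ≥ 0. Since B_t ~ N(0, t), P(B_t ≥ 4.73) = 1 − Φ(4.73/√t) = 1 − Φ(4.73/√4) = 1 − Φ(2.3650). So
  P(M_{4} ≥ 4.73) = 2(1 − Φ(2.3650)) ≈ 0.0180.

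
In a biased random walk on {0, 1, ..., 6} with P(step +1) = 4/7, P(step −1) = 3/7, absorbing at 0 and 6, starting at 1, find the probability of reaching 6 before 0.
P(hit 6 before 0) = (1 − (3/4)^1) / (1 − (3/4)^6) = 1024/3367

Let u_k denote P(reach 6 before 0 | start at k). Boundary: u_0 = 0, u_6 = 1. Recurrence: u_k = 4/7·u_{k+1} + 3/7·u_{k-1} for 1 ≤ k ≤ 5. Try u_k = A + B·r^k with r = q/p = (3/7)/(4/7) = 3/4. Substitution satisfies the recurrence; boundary conditions give:
  u_k = (1 − r^k) / (1 − r^N) = (1 − (3/4)^1) / (1 − (3/4)^6) = 1024/3367.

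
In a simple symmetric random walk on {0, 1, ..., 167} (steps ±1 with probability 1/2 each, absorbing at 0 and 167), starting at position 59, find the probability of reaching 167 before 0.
P(hit 167 before 0) = 59/167

Let u_k = P(hit 167 before 0 | start at k). Then u_0 = 0, u_167 = 1, and u_k = u_{k-1}/2 + u_{k+1}/2 for 1 ≤ k ≤ 166. This harmonic recurrence is solved by u_k = k/167, giving u_59 = 59/167.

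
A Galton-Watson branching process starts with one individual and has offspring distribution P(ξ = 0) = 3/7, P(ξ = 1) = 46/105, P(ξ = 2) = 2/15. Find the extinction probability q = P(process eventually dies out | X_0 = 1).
q = 1

Mean offspring μ = 0·3/7 + 1·46/105 + 2·2/15 = 74/105 ≤ 1. For μ ≤ 1 with offspring not concentrated at 1, the Galton-Watson process goes extinct almost surely, so q = 1.
(Algebraic check: The pgf is f(s) = 3/7 + 46/105·s + 2/15·s². The extinction probability q is the smallest fixed point of f in [0, 1]. Setting s = f(s):
  2/15·s² + (46/105 − 1)·s + 3/7 = 0
  2/15·s² − (3/7 + 2/15)·s + 3/7 = 0
which factors as (s − 1)·(2/15·s − 3/7) = 0, giving roots s = 1 and s = (3/7)/(2/15) = 45/14. Since 45/14 ≥ 1, the smallest root in [0, 1] is s = 1.)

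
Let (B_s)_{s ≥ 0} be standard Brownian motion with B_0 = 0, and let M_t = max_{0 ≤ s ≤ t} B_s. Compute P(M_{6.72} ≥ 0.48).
P(M_{6.72} ≥ 0.48) = 2·P(B_{6.72} ≥ 0.48) = 2(1 − Φ(0.48/√6.72)) ≈ 0.8531

By the reflection principle for Brownian motion, P(M_t ≥ a) = 2 · P(B_t ≥ a) for a ≥ 0. Since B_t ~ N(0, t), P(B_t ≥ 0.48) = 1 − Φ(0.48/√t) = 1 − Φ(0.48/√6.72) = 1 − Φ(0.1852). So
  P(M_{6.72} ≥ 0.48) = 2(1 − Φ(0.1852)) ≈ 0.8531.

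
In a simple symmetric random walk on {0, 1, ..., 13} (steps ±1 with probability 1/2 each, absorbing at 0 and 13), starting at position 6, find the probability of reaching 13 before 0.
P(hit 13 before 0) = 6/13

Let u_k = P(hit 13 before 0 | start at k). Then u_0 = 0, u_13 = 1, and u_k = u_{k-1}/2 + u_{k+1}/2 for 1 ≤ k ≤ 12. This harmonic recurrence is solved by u_k = k/13, giving u_6 = 6/13.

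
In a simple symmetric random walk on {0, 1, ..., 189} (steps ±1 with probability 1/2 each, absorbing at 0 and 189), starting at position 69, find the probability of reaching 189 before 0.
P(hit 189 before 0) = 69/189 = 23/63

Let u_k = P(hit 189 before 0 | start at k). Then u_0 = 0, u_189 = 1, and u_k = u_{k-1}/2 + u_{k+1}/2 for 1 ≤ k ≤ 188. This harmonic recurrence is solved by u_k = k/189, giving u_69 = 69/189 = 23/63.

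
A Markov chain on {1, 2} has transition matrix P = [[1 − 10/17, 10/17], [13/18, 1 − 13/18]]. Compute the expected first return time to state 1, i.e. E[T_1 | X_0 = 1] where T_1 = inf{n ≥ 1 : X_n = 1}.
E[T_1 | X_0 = 1] = 1/π_1 = 401/221

For an irreducible recurrent Markov chain with stationary distribution π, E[T_i | X_0 = i] = 1/π_i (Kac's formula). Here π_1 = (13/18)/(10/17 + 13/18) = (13/18)/(401/306) = 221/401, so E[T_1 | X_0 = 1] = 1/π_1 = (10/17 + 13/18)/(13/18) = (401/306)/(13/18) = 401/221.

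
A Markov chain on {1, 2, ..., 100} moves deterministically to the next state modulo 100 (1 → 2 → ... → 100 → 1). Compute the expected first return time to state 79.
E[T_79 | X_0 = 79] = 100

The chain cycles deterministically, so starting at state 79 it returns in exactly 100 steps. Equivalently, the stationary distribution is uniform π_j = 1/100 for every state j, so by Kac's formula E[T_79] = 1/π_79 = 100.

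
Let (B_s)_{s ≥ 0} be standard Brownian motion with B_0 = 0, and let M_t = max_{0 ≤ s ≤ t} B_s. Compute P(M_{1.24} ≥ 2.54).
P(M_{1.24} ≥ 2.54) = 2·P(B_{1.24} ≥ 2.54) = 2(1 − Φ(2.54/√1.24)) ≈ 0.0225

By the reflection principle for Brownian motion, P(M_t ≥ a) = 2 · P(B_t ≥ a) for a ≥ 0. Since B_t ~ N(0, t), P(B_t ≥ 2.54) = 1 − Φ(2.54/√t) = 1 − Φ(2.54/√1.24) = 1 − Φ(2.2810). So
  P(M_{1.24} ≥ 2.54) = 2(1 − Φ(2.2810)) ≈ 0.0225.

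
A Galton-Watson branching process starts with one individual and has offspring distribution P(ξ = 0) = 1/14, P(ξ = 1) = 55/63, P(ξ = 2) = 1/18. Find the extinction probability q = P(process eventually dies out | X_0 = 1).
q = 1

Mean offspring μ = 0·1/14 + 1·55/63 + 2·1/18 = 62/63 ≤ 1. For μ ≤ 1 with offspring not concentrated at 1, the Galton-Watson process goes extinct almost surely, so q = 1.
(Algebraic check: The pgf is f(s) = 1/14 + 55/63·s + 1/18·s². The extinction probability q is the smallest fixed point of f in [0, 1]. Setting s = f(s):
  1/18·s² + (55/63 − 1)·s + 1/14 = 0
  1/18·s² − (1/14 + 1/18)·s + 1/14 = 0
which factors as (s − 1)·(1/18·s − 1/14) = 0, giving roots s = 1 and s = (1/14)/(1/18) = 9/7. Since 9/7 ≥ 1, the smallest root in [0, 1] is s = 1.)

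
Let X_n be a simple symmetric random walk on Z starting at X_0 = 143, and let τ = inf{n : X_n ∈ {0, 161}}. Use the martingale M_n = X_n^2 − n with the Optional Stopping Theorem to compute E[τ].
E[τ] = 2574

M_n = X_n^2 − n is a martingale (since E[X_{n+1}^2 | F_n] = X_n^2 + 1). By OST (τ has finite mean in a bounded region), E[M_τ] = E[M_0] = X_0^2 − 0 = 143^2 = 20449. Also E[M_τ] = E[X_τ^2] − E[τ]. The walk exits at 0 or 161, with P(hit 161 first) = 143/161, so E[X_τ^2] = 161^2 · 143/161 + 0 = 23023. Thus E[τ] = E[X_τ^2] − E[M_τ] = 23023 − 20449 = 2574 = 143(161 − 143) = 2574.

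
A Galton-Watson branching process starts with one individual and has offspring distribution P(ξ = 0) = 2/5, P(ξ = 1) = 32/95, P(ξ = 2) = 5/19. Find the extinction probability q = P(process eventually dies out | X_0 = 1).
q = 1

Mean offspring μ = 0·2/5 + 1·32/95 + 2·5/19 = 82/95 ≤ 1. For μ ≤ 1 with offspring not concentrated at 1, the Galton-Watson process goes extinct almost surely, so q = 1.
(Algebraic check: The pgf is f(s) = 2/5 + 32/95·s + 5/19·s². The extinction probability q is the smallest fixed point of f in [0, 1]. Setting s = f(s):
  5/19·s² + (32/95 − 1)·s + 2/5 = 0
  5/19·s² − (2/5 + 5/19)·s + 2/5 = 0
which factors as (s − 1)·(5/19·s − 2/5) = 0, giving roots s = 1 and s = (2/5)/(5/19) = 38/25. Since 38/25 ≥ 1, the smallest root in [0, 1] is s = 1.)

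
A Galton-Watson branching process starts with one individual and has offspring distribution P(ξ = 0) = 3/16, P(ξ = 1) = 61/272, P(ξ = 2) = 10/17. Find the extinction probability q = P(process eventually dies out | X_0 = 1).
q = 51/160

The pgf is f(s) = 3/16 + 61/272·s + 10/17·s². The extinction probability q is the smallest fixed point of f in [0, 1]. Setting s = f(s):
  10/17·s² + (61/272 − 1)·s + 3/16 = 0
  10/17·s² − (3/16 + 10/17)·s + 3/16 = 0
which factors as (s − 1)·(10/17·s − 3/16) = 0, giving roots s = 1 and s = (3/16)/(10/17) = 51/160.
Mean offspring μ = 61/272 + 2·10/17 = 381/272 > 1 (supercritical), so q < 1. The extinction probability is the smaller root: q = (3/16)/(10/17) = 51/160.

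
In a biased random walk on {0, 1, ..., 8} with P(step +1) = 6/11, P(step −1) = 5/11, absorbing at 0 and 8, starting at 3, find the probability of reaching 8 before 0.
P(hit 8 before 0) = (1 − (5/6)^3) / (1 − (5/6)^8) = 707616/1288991

Let u_k denote P(reach 8 before 0 | start at k). Boundary: u_0 = 0, u_8 = 1. Recurrence: u_k = 6/11·u_{k+1} + 5/11·u_{k-1} for 1 ≤ k ≤ 7. Try u_k = A + B·r^k with r = q/p = (5/11)/(6/11) = 5/6. Substitution satisfies the recurrence; boundary conditions give:
  u_k = (1 − r^k) / (1 − r^N) = (1 − (5/6)^3) / (1 − (5/6)^8) = 707616/1288991.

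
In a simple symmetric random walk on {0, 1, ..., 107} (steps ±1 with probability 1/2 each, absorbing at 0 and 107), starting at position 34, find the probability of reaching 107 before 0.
P(hit 107 before 0) = 34/107

Let u_k = P(hit 107 before 0 | start at k). Then u_0 = 0, u_107 = 1, and u_k = u_{k-1}/2 + u_{k+1}/2 for 1 ≤ k ≤ 106. This harmonic recurrence is solved by u_k = k/107, giving u_34 = 34/107.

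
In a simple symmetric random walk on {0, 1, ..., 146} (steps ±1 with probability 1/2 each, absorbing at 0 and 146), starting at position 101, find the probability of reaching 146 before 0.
P(hit 146 before 0) = 101/146

Let u_k = P(hit 146 before 0 | start at k). Then u_0 = 0, u_146 = 1, and u_k = u_{k-1}/2 + u_{k+1}/2 for 1 ≤ k ≤ 145. This harmonic recurrence is solved by u_k = k/146, giving u_101 = 101/146.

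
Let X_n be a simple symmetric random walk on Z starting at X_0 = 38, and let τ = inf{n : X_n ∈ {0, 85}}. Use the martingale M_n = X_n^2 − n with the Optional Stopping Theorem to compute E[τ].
E[τ] = 1786

M_n = X_n^2 − n is a martingale (since E[X_{n+1}^2 | F_n] = X_n^2 + 1). By OST (τ has finite mean in a bounded region), E[M_τ] = E[M_0] = X_0^2 − 0 = 38^2 = 1444. Also E[M_τ] = E[X_τ^2] − E[τ]. The walk exits at 0 or 85, with P(hit 85 first) = 38/85, so E[X_τ^2] = 85^2 · 38/85 + 0 = 3230. Thus E[τ] = E[X_τ^2] − E[M_τ] = 3230 − 1444 = 1786 = 38(85 − 38) = 1786.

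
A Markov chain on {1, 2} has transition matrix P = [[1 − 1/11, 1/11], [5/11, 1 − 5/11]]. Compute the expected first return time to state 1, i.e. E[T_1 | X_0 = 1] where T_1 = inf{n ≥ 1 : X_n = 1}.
E[T_1 | X_0 = 1] = 1/π_1 = 6/5

For an irreducible recurrent Markov chain with stationary distribution π, E[T_i | X_0 = i] = 1/π_i (Kac's formula). Here π_1 = (5/11)/(1/11 + 5/11) = (5/11)/(6/11) = 5/6, so E[T_1 | X_0 = 1] = 1/π_1 = (1/11 + 5/11)/(5/11) = (6/11)/(5/11) = 6/5.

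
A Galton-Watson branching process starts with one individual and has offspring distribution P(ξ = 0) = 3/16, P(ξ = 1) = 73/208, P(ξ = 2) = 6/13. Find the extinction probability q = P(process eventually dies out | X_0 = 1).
q = 13/32

The pgf is f(s) = 3/16 + 73/208·s + 6/13·s². The extinction probability q is the smallest fixed point of f in [0, 1]. Setting s = f(s):
  6/13·s² + (73/208 − 1)·s + 3/16 = 0
  6/13·s² − (3/16 + 6/13)·s + 3/16 = 0
which factors as (s − 1)·(6/13·s − 3/16) = 0, giving roots s = 1 and s = (3/16)/(6/13) = 13/32.
Mean offspring μ = 73/208 + 2·6/13 = 265/208 > 1 (supercritical), so q < 1. The extinction probability is the smaller root: q = (3/16)/(6/13) = 13/32.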